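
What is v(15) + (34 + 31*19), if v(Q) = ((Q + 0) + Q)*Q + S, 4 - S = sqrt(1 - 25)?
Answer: 1077 - 2*I*sqrt(6) ≈ 1077.0 - 4.899*I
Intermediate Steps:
S = 4 - 2*I*sqrt(6) (S = 4 - sqrt(1 - 25) = 4 - sqrt(-24) = 4 - 2*I*sqrt(6) ≈ 4.0 - 4.899*I)
v(Q) = 4 + 2*Q**2 - 2*I*sqrt(6) (v(Q) = ((Q + 0) + Q)*Q + (4 - 2*I*sqrt(6)) = (Q + Q)*Q + (4 - 2*I*sqrt(6)) = (2*Q)*Q + (4 - 2*I*sqrt(6)) = 2*Q**2 + (4 - 2*I*sqrt(6)) = 4 + 2*Q**2 - 2*I*sqrt(6))
v(15) + (34 + 31*19) = (4 + 2*15**2 - 2*I*sqrt(6)) + (34 + 31*19) = (4 + 2*225 - 2*I*sqrt(6)) + (34 + 589) = (4 + 450 - 2*I*sqrt(6)) + 623 = (454 - 2*I*sqrt(6)) + 623 = 1077 - 2*I*sqrt(6)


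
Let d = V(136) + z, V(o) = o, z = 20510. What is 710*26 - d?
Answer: -2186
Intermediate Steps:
d = 20646 (d = 136 + 20510 = 20646)
710*26 - d = 710*26 - 1*20646 = 18460 - 20646 = -2186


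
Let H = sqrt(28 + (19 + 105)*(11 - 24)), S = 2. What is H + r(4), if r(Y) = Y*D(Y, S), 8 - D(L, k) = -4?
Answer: 48 + 12*I*sqrt(11) ≈ 48.0 + 39.799*I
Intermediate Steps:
D(L, k) = 12 (D(L, k) = 8 - 1*(-4) = 8 + 4 = 12)
H = 12*I*sqrt(11) (H = sqrt(28 + 124*(-13)) = sqrt(28 - 1612) = sqrt(-1584) = 12*I*sqrt(11) ≈ 39.799*I)
r(Y) = 12*Y (r(Y) = Y*12 = 12*Y)
H + r(4) = 12*I*sqrt(11) + 12*4 = 12*I*sqrt(11) + 48 = 48 + 12*I*sqrt(11)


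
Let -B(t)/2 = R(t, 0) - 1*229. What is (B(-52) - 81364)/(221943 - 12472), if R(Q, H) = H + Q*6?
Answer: -80282/209471 ≈ -0.38326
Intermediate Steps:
R(Q, H) = H + 6*Q
B(t) = 458 - 12*t (B(t) = -2*((0 + 6*t) - 1*229) = -2*(6*t - 229) = -2*(-229 + 6*t) = 458 - 12*t)
(B(-52) - 81364)/(221943 - 12472) = ((458 - 12*(-52)) - 81364)/(221943 - 12472) = ((458 + 624) - 81364)/209471 = (1082 - 81364)*(1/209471) = -80282*1/209471 = -80282/209471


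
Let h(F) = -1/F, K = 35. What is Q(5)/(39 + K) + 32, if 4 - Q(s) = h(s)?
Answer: 11861/370 ≈ 32.057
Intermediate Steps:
Q(s) = 4 + 1/s (Q(s) = 4 - (-1)/s = 4 + 1/s)
Q(5)/(39 + K) + 32 = (4 + 1/5)/(39 + 35) + 32 = (4 + ⅕)/74 + 32 = (1/74)*(21/5) + 32 = 21/370 + 32 = 11861/370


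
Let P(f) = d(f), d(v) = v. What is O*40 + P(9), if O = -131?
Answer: -5231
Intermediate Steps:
P(f) = f
O*40 + P(9) = -131*40 + 9 = -5240 + 9 = -5231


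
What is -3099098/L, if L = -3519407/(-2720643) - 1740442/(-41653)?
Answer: -351198905630423142/4881715203977 ≈ -71942.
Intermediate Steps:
L = 4881715203977/113322942879 (L = -3519407*(-1/2720643) - 1740442*(-1/41653) = 3519407/2720643 + 1740442/41653 = 4881715203977/113322942879 ≈ 43.078)
-3099098/L = -3099098/4881715203977/113322942879 = -3099098*113322942879/4881715203977 = -351198905630423142/4881715203977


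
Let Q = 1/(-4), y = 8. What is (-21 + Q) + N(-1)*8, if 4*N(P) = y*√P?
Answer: -85/4 + 16*I ≈ -21.25 + 16.0*I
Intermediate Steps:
N(P) = 2*√P (N(P) = (8*√P)/4 = 2*√P)
Q = -¼ ≈ -0.25000
(-21 + Q) + N(-1)*8 = (-21 - ¼) + (2*√(-1))*8 = -85/4 + (2*I)*8 = -85/4 + 16*I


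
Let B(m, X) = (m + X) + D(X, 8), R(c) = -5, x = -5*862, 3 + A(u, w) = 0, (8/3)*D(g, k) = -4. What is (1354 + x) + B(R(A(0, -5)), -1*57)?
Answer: -6039/2 ≈ -3019.5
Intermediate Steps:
D(g, k) = -3/2 (D(g, k) = (3/8)*(-4) = -3/2)
A(u, w) = -3 (A(u, w) = -3 + 0 = -3)
x = -4310
B(m, X) = -3/2 + X + m (B(m, X) = (m + X) - 3/2 = (X + m) - 3/2 = -3/2 + X + m)
(1354 + x) + B(R(A(0, -5)), -1*57) = (1354 - 4310) + (-3/2 - 1*57 - 5) = -2956 + (-3/2 - 57 - 5) = -2956 - 127/2 = -6039/2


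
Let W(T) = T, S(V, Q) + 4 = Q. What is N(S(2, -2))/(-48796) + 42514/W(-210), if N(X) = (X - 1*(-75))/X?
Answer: -2074510729/10247160 ≈ -202.45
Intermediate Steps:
S(V, Q) = -4 + Q
N(X) = (75 + X)/X (N(X) = (X + 75)/X = (75 + X)/X)
N(S(2, -2))/(-48796) + 42514/W(-210) = ((75 + (-4 - 2))/(-4 - 2))/(-48796) + 42514/(-210) = ((75 - 6)/(-6))*(-1/48796) + 42514*(-1/210) = -⅙*69*(-1/48796) - 21257/105 = -23/2*(-1/48796) - 21257/105 = 23/97592 - 21257/105 = -2074510729/10247160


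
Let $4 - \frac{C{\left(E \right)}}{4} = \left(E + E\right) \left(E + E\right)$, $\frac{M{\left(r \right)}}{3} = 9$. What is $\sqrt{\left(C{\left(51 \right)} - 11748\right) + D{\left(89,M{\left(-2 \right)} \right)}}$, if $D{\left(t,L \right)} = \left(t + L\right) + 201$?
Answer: $i \sqrt{53031} \approx 230.28 i$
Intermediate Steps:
$M{\left(r \right)} = 27$ ($M{\left(r \right)} = 3 \cdot 9 = 27$)
$D{\left(t,L \right)} = 201 + L + t$ ($D{\left(t,L \right)} = \left(L + t\right) + 201 = 201 + L + t$)
$C{\left(E \right)} = 16 - 16 E^{2}$ ($C{\left(E \right)} = 16 - 4 \left(E + E\right) \left(E + E\right) = 16 - 4 \cdot 2 E 2 E = 16 - 4 \cdot 4 E^{2} = 16 - 16 E^{2}$)
$\sqrt{\left(C{\left(51 \right)} - 11748\right) + D{\left(89,M{\left(-2 \right)} \right)}} = \sqrt{\left(\left(16 - 16 \cdot 51^{2}\right) - 11748\right) + \left(201 + 27 + 89\right)} = \sqrt{\left(\left(16 - 41616\right) - 11748\right) + 317} = \sqrt{\left(-41600 - 11748\right) + 317} = \sqrt{-53348 + 317} = \sqrt{-53031} = i \sqrt{53031}$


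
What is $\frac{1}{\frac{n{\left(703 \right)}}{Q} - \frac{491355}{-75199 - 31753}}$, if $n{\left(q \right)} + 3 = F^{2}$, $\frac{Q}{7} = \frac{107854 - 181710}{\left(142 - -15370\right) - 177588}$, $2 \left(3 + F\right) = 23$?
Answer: $\frac{6911666048}{181803813067} \approx 0.038017$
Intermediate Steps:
$F = \frac{17}{2}$ ($F = -3 + \frac{1}{2} \cdot 23 = -3 + \frac{23}{2} = \frac{17}{2} \approx 8.5$)
$Q = \frac{129248}{40519}$ ($Q = 7 \frac{107854 - 181710}{\left(142 - -15370\right) - 177588} = 7 \left(- \frac{73856}{\left(142 + 15370\right) - 177588}\right) = 7 \left(- \frac{73856}{15512 - 177588}\right) = 7 \left(- \frac{73856}{-162076}\right) = 7 \left(\left(-73856\right) \left(- \frac{1}{162076}\right)\right) = 7 \cdot \frac{18464}{40519} = \frac{129248}{40519} \approx 3.1898$)
$n{\left(q \right)} = \frac{277}{4}$ ($n{\left(q \right)} = -3 + \left(\frac{17}{2}\right)^{2} = -3 + \frac{289}{4} = \frac{277}{4}$)
$\frac{1}{\frac{n{\left(703 \right)}}{Q} - \frac{491355}{-75199 - 31753}} = \frac{1}{\frac{277}{4 \cdot \frac{129248}{40519}} - \frac{491355}{-75199 - 31753}} = \frac{1}{\frac{277}{4} \cdot \frac{40519}{129248} - \frac{491355}{-106952}} = \frac{1}{\frac{11223763}{516992} - - \frac{491355}{106952}} = \frac{1}{\frac{11223763}{516992} + \frac{491355}{106952}} = \frac{1}{\frac{181803813067}{6911666048}} = \frac{6911666048}{181803813067}$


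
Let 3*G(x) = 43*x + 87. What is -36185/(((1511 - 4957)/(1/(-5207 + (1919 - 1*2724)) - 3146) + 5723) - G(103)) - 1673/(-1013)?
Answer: -335878930882210/48497956211789 ≈ -6.9256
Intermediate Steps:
G(x) = 29 + 43*x/3 (G(x) = (43*x + 87)/3 = (87 + 43*x)/3 = 29 + 43*x/3)
-36185/(((1511 - 4957)/(1/(-5207 + (1919 - 1*2724)) - 3146) + 5723) - G(103)) - 1673/(-1013) = -36185/(((1511 - 4957)/(1/(-5207 + (1919 - 1*2724)) - 3146) + 5723) - (29 + (43/3)*103)) - 1673/(-1013) = -36185/((-3446/(1/(-5207 + (1919 - 2724)) - 3146) + 5723) - (29 + 4429/3)) - 1673*(-1/1013) = -36185/((-3446/(1/(-5207 - 805) - 3146) + 5723) - 1*4516/3) + 1673/1013 = -36185/((-3446/(1/(-6012) - 3146) + 5723) - 4516/3) + 1673/1013 = -36185/((-3446/(-1/6012 - 3146) + 5723) - 4516/3) + 1673/1013 = -36185/((-3446/(-18913753/6012) + 5723) - 4516/3) + 1673/1013 = -36185/((-3446*(-6012/18913753) + 5723) - 4516/3) + 1673/1013 = -36185/((20717352/18913753 + 5723) - 4516/3) + 1673/1013 = -36185/(108264125771/18913753 - 4516/3) + 1673/1013 = -36185/239377868765/56741259 + 1673/1013 = -36185*56741259/239377868765 + 1673/1013 = -410636491383/47875573753 + 1673/1013 = -335878930882210/48497956211789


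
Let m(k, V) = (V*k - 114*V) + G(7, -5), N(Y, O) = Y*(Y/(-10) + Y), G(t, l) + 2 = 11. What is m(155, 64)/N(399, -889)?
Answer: 26330/1432809 ≈ 0.018376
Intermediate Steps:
G(t, l) = 9 (G(t, l) = -2 + 11 = 9)
N(Y, O) = 9*Y²/10 (N(Y, O) = Y*(Y*(-⅒) + Y) = Y*(-Y/10 + Y) = Y*(9*Y/10) = 9*Y²/10)
m(k, V) = 9 - 114*V + V*k (m(k, V) = (V*k - 114*V) + 9 = (-114*V + V*k) + 9 = 9 - 114*V + V*k)
m(155, 64)/N(399, -889) = (9 - 114*64 + 64*155)/(((9/10)*399²)) = (9 - 7296 + 9920)/(((9/10)*159201)) = 2633/(1432809/10) = 2633*(10/1432809) = 26330/1432809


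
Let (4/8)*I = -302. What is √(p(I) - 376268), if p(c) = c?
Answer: 2*I*√94218 ≈ 613.9*I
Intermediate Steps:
I = -604 (I = 2*(-302) = -604)
√(p(I) - 376268) = √(-604 - 376268) = √(-376872) = 2*I*√94218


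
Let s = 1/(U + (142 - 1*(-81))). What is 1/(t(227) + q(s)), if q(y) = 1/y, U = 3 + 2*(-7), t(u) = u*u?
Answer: 1/51741 ≈ 1.9327e-5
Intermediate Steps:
t(u) = u²
U = -11 (U = 3 - 14 = -11)
s = 1/212 (s = 1/(-11 + (142 - 1*(-81))) = 1/(-11 + (142 + 81)) = 1/(-11 + 223) = 1/212 ≈ 0.0047170)
1/(t(227) + q(s)) = 1/(227² + 1/(1/212)) = 1/(51529 + 212) = 1/51741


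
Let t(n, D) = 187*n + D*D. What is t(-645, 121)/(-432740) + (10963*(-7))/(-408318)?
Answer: 869090819/2007903765 ≈ 0.43284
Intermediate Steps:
t(n, D) = D² + 187*n (t(n, D) = 187*n + D² = D² + 187*n)
t(-645, 121)/(-432740) + (10963*(-7))/(-408318) = (121² + 187*(-645))/(-432740) + (10963*(-7))/(-408318) = (14641 - 120615)*(-1/432740) - 76741*(-1/408318) = -105974*(-1/432740) + 76741/408318 = 4817/19670 + 76741/408318 = 869090819/2007903765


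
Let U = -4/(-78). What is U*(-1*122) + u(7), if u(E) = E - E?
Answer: -244/39 ≈ -6.2564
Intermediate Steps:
u(E) = 0
U = 2/39 (U = -4*(-1/78) = 2/39 ≈ 0.051282)
U*(-1*122) + u(7) = 2*(-1*122)/39 + 0 = (2/39)*(-122) + 0 = -244/39 + 0 = -244/39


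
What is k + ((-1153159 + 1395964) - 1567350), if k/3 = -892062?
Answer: -4000731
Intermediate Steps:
k = -2676186 (k = 3*(-892062) = -2676186)
k + ((-1153159 + 1395964) - 1567350) = -2676186 + ((-1153159 + 1395964) - 1567350) = -2676186 + (242805 - 1567350) = -2676186 - 1324545 = -4000731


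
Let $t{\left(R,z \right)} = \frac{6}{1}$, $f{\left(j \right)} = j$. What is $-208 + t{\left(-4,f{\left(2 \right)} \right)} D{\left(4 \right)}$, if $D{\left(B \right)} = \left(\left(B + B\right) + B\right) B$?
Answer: $80$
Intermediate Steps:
$t{\left(R,z \right)} = 6$ ($t{\left(R,z \right)} = 6 \cdot 1 = 6$)
$D{\left(B \right)} = 3 B^{2}$ ($D{\left(B \right)} = \left(2 B + B\right) B = 3 B B = 3 B^{2}$)
$-208 + t{\left(-4,f{\left(2 \right)} \right)} D{\left(4 \right)} = -208 + 6 \cdot 3 \cdot 4^{2} = -208 + 6 \cdot 3 \cdot 16 = -208 + 6 \cdot 48 = -208 + 288 = 80$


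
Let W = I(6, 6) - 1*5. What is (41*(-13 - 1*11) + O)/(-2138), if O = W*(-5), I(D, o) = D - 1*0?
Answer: 989/2138 ≈ 0.46258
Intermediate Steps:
I(D, o) = D (I(D, o) = D + 0 = D)
W = 1 (W = 6 - 1*5 = 6 - 5 = 1)
O = -5 (O = 1*(-5) = -5)
(41*(-13 - 1*11) + O)/(-2138) = (41*(-13 - 1*11) - 5)/(-2138) = (41*(-13 - 11) - 5)*(-1/2138) = (41*(-24) - 5)*(-1/2138) = (-984 - 5)*(-1/2138) = -989*(-1/2138) = 989/2138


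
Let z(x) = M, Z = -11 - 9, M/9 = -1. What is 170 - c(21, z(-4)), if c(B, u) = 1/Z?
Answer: 3401/20 ≈ 170.05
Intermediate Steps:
M = -9 (M = 9*(-1) = -9)
Z = -20
z(x) = -9
c(B, u) = -1/20 (c(B, u) = 1/(-20) = -1/20)
170 - c(21, z(-4)) = 170 - 1*(-1/20) = 170 + 1/20 = 3401/20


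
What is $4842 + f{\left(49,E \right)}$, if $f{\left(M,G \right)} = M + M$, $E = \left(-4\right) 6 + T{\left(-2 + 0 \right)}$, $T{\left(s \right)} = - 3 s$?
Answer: $4940$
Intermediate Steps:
$E = -18$ ($E = \left(-4\right) 6 - 3 \left(-2 + 0\right) = -24 - -6 = -24 + 6 = -18$)
$f{\left(M,G \right)} = 2 M$
$4842 + f{\left(49,E \right)} = 4842 + 2 \cdot 49 = 4842 + 98 = 4940$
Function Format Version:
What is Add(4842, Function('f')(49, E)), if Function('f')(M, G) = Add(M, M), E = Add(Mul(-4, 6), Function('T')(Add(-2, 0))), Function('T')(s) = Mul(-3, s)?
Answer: 4940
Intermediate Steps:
E = -18 (E = Add(Mul(-4, 6), Mul(-3, Add(-2, 0))) = Add(-24, Mul(-3, -2)) = Add(-24, 6) = -18)
Function('f')(M, G) = Mul(2, M)
Add(4842, Function('f')(49, E)) = Add(4842, Mul(2, 49)) = Add(4842, 98) = 4940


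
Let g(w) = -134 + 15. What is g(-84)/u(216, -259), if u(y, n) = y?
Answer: -119/216 ≈ -0.55093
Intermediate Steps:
g(w) = -119
g(-84)/u(216, -259) = -119/216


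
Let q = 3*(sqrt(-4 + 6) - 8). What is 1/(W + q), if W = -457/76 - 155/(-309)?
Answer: -16275562716/470389947793 - 1654494768*sqrt(2)/470389947793 ≈ -0.039574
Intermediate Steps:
W = -129433/23484 (W = -457*1/76 - 155*(-1/309) = -457/76 + 155/309 = -129433/23484 ≈ -5.5115)
q = -24 + 3*sqrt(2) (q = 3*(sqrt(2) - 8) = 3*(-8 + sqrt(2)) = -24 + 3*sqrt(2) ≈ -19.757)
1/(W + q) = 1/(-129433/23484 + (-24 + 3*sqrt(2))) = 1/(-693049/23484 + 3*sqrt(2))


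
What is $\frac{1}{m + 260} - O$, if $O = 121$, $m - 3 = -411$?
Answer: $- \frac{17909}{148} \approx -121.01$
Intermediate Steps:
$m = -408$ ($m = 3 - 411 = -408$)
$\frac{1}{m + 260} - O = \frac{1}{-408 + 260} - 121 = \frac{1}{-148} - 121 = - \frac{1}{148} - 121 = - \frac{17909}{148}$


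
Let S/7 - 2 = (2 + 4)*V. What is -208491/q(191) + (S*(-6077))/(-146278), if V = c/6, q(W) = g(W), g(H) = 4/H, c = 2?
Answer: -2912524900247/292556 ≈ -9.9554e+6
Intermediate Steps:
q(W) = 4/W
V = ⅓ (V = 2/6 = 2*(⅙) = ⅓ ≈ 0.33333)
S = 28 (S = 14 + 7*((2 + 4)*(⅓)) = 14 + 7*(6*(⅓)) = 14 + 7*2 = 14 + 14 = 28)
-208491/q(191) + (S*(-6077))/(-146278) = -208491/(4/191) + (28*(-6077))/(-146278) = -208491/(4*(1/191)) - 170156*(-1/146278) = -208491/4/191 + 85078/73139 = -208491*191/4 + 85078/73139 = -39821781/4 + 85078/73139 = -2912524900247/292556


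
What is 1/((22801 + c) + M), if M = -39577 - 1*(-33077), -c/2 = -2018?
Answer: 1/20337 ≈ 4.9171e-5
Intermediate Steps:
c = 4036 (c = -2*(-2018) = 4036)
M = -6500 (M = -39577 + 33077 = -6500)
1/((22801 + c) + M) = 1/((22801 + 4036) - 6500) = 1/(26837 - 6500) = 1/20337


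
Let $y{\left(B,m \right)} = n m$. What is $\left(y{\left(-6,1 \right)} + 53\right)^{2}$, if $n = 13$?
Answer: $4356$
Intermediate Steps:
$y{\left(B,m \right)} = 13 m$
$\left(y{\left(-6,1 \right)} + 53\right)^{2} = \left(13 \cdot 1 + 53\right)^{2} = \left(13 + 53\right)^{2} = 66^{2} = 4356$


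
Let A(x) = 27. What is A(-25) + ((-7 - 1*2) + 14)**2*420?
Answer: 10527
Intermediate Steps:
A(-25) + ((-7 - 1*2) + 14)**2*420 = 27 + ((-7 - 1*2) + 14)**2*420 = 27 + ((-7 - 2) + 14)**2*420 = 27 + (-9 + 14)**2*420 = 27 + 5**2*420 = 27 + 25*420 = 27 + 10500 = 10527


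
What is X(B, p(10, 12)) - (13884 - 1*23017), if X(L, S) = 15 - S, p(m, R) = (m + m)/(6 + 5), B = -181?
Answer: 100608/11 ≈ 9146.2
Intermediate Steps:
p(m, R) = 2*m/11 (p(m, R) = (2*m)/11 = (2*m)*(1/11) = 2*m/11)
X(B, p(10, 12)) - (13884 - 1*23017) = (15 - 2*10/11) - (13884 - 1*23017) = (15 - 1*20/11) - (13884 - 23017) = (15 - 20/11) - 1*(-9133) = 145/11 + 9133 = 100608/11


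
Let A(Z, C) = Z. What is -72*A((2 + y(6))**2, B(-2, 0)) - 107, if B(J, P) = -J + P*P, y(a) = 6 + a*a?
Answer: -139499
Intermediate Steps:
y(a) = 6 + a**2
B(J, P) = P**2 - J (B(J, P) = -J + P**2 = P**2 - J)
-72*A((2 + y(6))**2, B(-2, 0)) - 107 = -72*(2 + (6 + 6**2))**2 - 107 = -72*(2 + (6 + 36))**2 - 107 = -72*(2 + 42)**2 - 107 = -72*44**2 - 107 = -72*1936 - 107 = -139392 - 107 = -139499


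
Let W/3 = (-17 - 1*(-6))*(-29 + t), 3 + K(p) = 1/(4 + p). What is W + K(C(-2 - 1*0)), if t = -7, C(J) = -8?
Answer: 4739/4 ≈ 1184.8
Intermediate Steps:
K(p) = -3 + 1/(4 + p)
W = 1188 (W = 3*((-17 - 1*(-6))*(-29 - 7)) = 3*((-17 + 6)*(-36)) = 3*(-11*(-36)) = 3*396 = 1188)
W + K(C(-2 - 1*0)) = 1188 + (-11 - 3*(-8))/(4 - 8) = 1188 + (-11 + 24)/(-4) = 1188 - 1/4*13 = 1188 - 13/4 = 4739/4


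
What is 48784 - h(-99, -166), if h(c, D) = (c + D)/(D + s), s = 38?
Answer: 6244087/128 ≈ 48782.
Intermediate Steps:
h(c, D) = (D + c)/(38 + D) (h(c, D) = (c + D)/(D + 38) = (D + c)/(38 + D))
48784 - h(-99, -166) = 48784 - (-166 - 99)/(38 - 166) = 48784 - (-265)/(-128) = 48784 - (-1)*(-265)/128 = 48784 - 1*265/128 = 48784 - 265/128 = 6244087/128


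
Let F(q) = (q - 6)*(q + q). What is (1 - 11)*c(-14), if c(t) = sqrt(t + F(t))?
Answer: -10*sqrt(546) ≈ -233.67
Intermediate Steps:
F(q) = 2*q*(-6 + q) (F(q) = (-6 + q)*(2*q) = 2*q*(-6 + q))
c(t) = sqrt(t + 2*t*(-6 + t))
(1 - 11)*c(-14) = (1 - 11)*sqrt(-14*(-11 + 2*(-14))) = -10*sqrt(546)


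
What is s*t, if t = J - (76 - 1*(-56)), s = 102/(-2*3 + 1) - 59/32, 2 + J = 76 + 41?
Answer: 60503/160 ≈ 378.14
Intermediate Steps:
J = 115 (J = -2 + (76 + 41) = -2 + 117 = 115)
s = -3559/160 (s = 102/(-6 + 1) - 59*1/32 = 102/(-5) - 59/32 = 102*(-1/5) - 59/32 = -102/5 - 59/32 = -3559/160 ≈ -22.244)
t = -17 (t = 115 - (76 - 1*(-56)) = 115 - (76 + 56) = 115 - 1*132 = 115 - 132 = -17)
s*t = -3559/160*(-17) = 60503/160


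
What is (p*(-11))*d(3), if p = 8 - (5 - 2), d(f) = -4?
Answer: 220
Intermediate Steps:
p = 5 (p = 8 - 1*3 = 8 - 3 = 5)
(p*(-11))*d(3) = (5*(-11))*(-4) = -55*(-4) = 220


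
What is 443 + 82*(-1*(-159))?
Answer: 13481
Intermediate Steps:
443 + 82*(-1*(-159)) = 443 + 82*159 = 443 + 13038 = 13481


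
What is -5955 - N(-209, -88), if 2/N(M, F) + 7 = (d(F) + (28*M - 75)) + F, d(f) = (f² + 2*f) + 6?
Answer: -4621081/776 ≈ -5955.0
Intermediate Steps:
d(f) = 6 + f² + 2*f
N(M, F) = 2/(-76 + F² + 3*F + 28*M) (N(M, F) = 2/(-7 + (((6 + F² + 2*F) + (28*M - 75)) + F)) = 2/(-7 + (((6 + F² + 2*F) + (-75 + 28*M)) + F)) = 2/(-7 + ((-69 + F² + 2*F + 28*M) + F)) = 2/(-7 + (-69 + F² + 3*F + 28*M)) = 2/(-76 + F² + 3*F + 28*M))
-5955 - N(-209, -88) = -5955 - 2/(-76 + (-88)² + 3*(-88) + 28*(-209)) = -5955 - 2/(-76 + 7744 - 264 - 5852) = -5955 - 2/1552 = -5955 - 1*1/776 = -5955 - 1/776 = -4621081/776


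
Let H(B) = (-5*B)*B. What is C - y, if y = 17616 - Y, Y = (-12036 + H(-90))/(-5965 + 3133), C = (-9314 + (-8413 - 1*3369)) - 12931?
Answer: -6091685/118 ≈ -51624.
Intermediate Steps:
C = -34027 (C = (-9314 + (-8413 - 3369)) - 12931 = (-9314 - 11782) - 12931 = -21096 - 12931 = -34027)
H(B) = -5*B²
Y = 2189/118 (Y = (-12036 - 5*(-90)²)/(-5965 + 3133) = (-12036 - 5*8100)/(-2832) = (-12036 - 40500)*(-1/2832) = -52536*(-1/2832) = 2189/118 ≈ 18.551)
y = 2076499/118 (y = 17616 - 1*2189/118 = 17616 - 2189/118 = 2076499/118 ≈ 17597.)
C - y = -34027 - 1*2076499/118 = -34027 - 2076499/118 = -6091685/118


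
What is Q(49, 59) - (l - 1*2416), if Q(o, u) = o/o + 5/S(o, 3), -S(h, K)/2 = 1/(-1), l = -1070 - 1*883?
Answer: 8745/2 ≈ 4372.5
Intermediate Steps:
l = -1953 (l = -1070 - 883 = -1953)
S(h, K) = 2 (S(h, K) = -2/(-1) = -2*(-1) = 2)
Q(o, u) = 7/2 (Q(o, u) = o/o + 5/2 = 1 + 5*(1/2) = 1 + 5/2 = 7/2)
Q(49, 59) - (l - 1*2416) = 7/2 - (-1953 - 1*2416) = 7/2 - (-1953 - 2416) = 7/2 - 1*(-4369) = 7/2 + 4369 = 8745/2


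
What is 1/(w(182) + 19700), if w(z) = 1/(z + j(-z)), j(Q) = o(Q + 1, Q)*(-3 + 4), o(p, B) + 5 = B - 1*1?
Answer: 6/118199 ≈ 5.0762e-5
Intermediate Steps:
o(p, B) = -6 + B (o(p, B) = -5 + (B - 1*1) = -5 + (B - 1) = -5 + (-1 + B) = -6 + B)
j(Q) = -6 + Q (j(Q) = (-6 + Q)*(-3 + 4) = (-6 + Q)*1 = -6 + Q)
w(z) = -⅙ (w(z) = 1/(z + (-6 - z)) = 1/(-6) = -⅙)
1/(w(182) + 19700) = 1/(-⅙ + 19700) = 1/(118199/6) = 6/118199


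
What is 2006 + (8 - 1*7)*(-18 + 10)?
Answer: 1998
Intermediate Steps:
2006 + (8 - 1*7)*(-18 + 10) = 2006 + (8 - 7)*(-8) = 2006 + 1*(-8) = 2006 - 8 = 1998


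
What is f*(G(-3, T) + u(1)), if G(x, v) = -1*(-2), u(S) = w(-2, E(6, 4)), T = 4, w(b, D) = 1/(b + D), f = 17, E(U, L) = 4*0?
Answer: 51/2 ≈ 25.500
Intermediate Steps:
E(U, L) = 0
w(b, D) = 1/(D + b)
u(S) = -½ (u(S) = 1/(0 - 2) = 1/(-2) = -½)
G(x, v) = 2
f*(G(-3, T) + u(1)) = 17*(2 - ½) = 17*(3/2) = 51/2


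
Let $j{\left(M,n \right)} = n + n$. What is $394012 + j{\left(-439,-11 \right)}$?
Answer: $393990$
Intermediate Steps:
$j{\left(M,n \right)} = 2 n$
$394012 + j{\left(-439,-11 \right)} = 394012 + 2 \left(-11\right) = 394012 - 22 = 393990$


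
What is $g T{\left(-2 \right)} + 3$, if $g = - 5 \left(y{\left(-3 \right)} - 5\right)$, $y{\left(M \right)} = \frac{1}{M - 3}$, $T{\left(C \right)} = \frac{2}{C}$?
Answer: $- \frac{137}{6} \approx -22.833$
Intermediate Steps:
$y{\left(M \right)} = \frac{1}{-3 + M}$
$g = \frac{155}{6}$ ($g = - 5 \left(\frac{1}{-3 - 3} - 5\right) = - 5 \left(\frac{1}{-6} - 5\right) = - 5 \left(- \frac{1}{6} - 5\right) = \left(-5\right) \left(- \frac{31}{6}\right) = \frac{155}{6} \approx 25.833$)
$g T{\left(-2 \right)} + 3 = \frac{155 \frac{2}{-2}}{6} + 3 = \frac{155 \cdot 2 \left(- \frac{1}{2}\right)}{6} + 3 = \frac{155}{6} \left(-1\right) + 3 = - \frac{155}{6} + 3 = - \frac{137}{6}$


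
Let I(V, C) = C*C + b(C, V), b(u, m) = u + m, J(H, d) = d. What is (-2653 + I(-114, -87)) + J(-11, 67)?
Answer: 4782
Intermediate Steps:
b(u, m) = m + u
I(V, C) = C + V + C² (I(V, C) = C*C + (V + C) = C² + (C + V) = C + V + C²)
(-2653 + I(-114, -87)) + J(-11, 67) = (-2653 + (-87 - 114 + (-87)²)) + 67 = (-2653 + (-87 - 114 + 7569)) + 67 = (-2653 + 7368) + 67 = 4715 + 67 = 4782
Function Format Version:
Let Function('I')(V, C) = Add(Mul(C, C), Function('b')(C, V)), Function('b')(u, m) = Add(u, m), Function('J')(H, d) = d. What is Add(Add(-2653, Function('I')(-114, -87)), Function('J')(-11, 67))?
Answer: 4782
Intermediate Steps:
Function('b')(u, m) = Add(m, u)
Function('I')(V, C) = Add(C, V, Pow(C, 2)) (Function('I')(V, C) = Add(Mul(C, C), Add(V, C)) = Add(Pow(C, 2), Add(C, V)) = Add(C, V, Pow(C, 2)))
Add(Add(-2653, Function('I')(-114, -87)), Function('J')(-11, 67)) = Add(Add(-2653, Add(-87, -114, Pow(-87, 2))), 67) = Add(Add(-2653, Add(-87, -114, 7569)), 67) = Add(Add(-2653, 7368), 67) = Add(4715, 67) = 4782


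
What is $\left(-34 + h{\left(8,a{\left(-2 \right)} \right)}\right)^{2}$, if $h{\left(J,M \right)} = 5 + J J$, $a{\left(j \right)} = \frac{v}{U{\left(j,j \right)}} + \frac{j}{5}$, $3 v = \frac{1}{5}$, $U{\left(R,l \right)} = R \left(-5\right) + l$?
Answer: $1225$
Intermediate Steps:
$U{\left(R,l \right)} = l - 5 R$ ($U{\left(R,l \right)} = - 5 R + l = l - 5 R$)
$v = \frac{1}{15}$ ($v = \frac{1}{3 \cdot 5} = \frac{1}{3} \cdot \frac{1}{5} = \frac{1}{15} \approx 0.066667$)
$a{\left(j \right)} = - \frac{1}{60 j} + \frac{j}{5}$ ($a{\left(j \right)} = \frac{1}{15 \left(j - 5 j\right)} + \frac{j}{5} = \frac{1}{15 \left(- 4 j\right)} + j \frac{1}{5} = \frac{\left(- \frac{1}{4}\right) \frac{1}{j}}{15} + \frac{j}{5} = - \frac{1}{60 j} + \frac{j}{5}$)
$h{\left(J,M \right)} = 5 + J^{2}$
$\left(-34 + h{\left(8,a{\left(-2 \right)} \right)}\right)^{2} = \left(-34 + \left(5 + 8^{2}\right)\right)^{2} = \left(-34 + \left(5 + 64\right)\right)^{2} = \left(-34 + 69\right)^{2} = 35^{2} = 1225$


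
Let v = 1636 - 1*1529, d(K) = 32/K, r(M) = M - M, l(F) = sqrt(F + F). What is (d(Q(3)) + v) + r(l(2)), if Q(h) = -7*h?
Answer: 2215/21 ≈ 105.48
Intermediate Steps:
l(F) = sqrt(2)*sqrt(F) (l(F) = sqrt(2*F) = sqrt(2)*sqrt(F))
r(M) = 0
v = 107 (v = 1636 - 1529 = 107)
(d(Q(3)) + v) + r(l(2)) = (32/((-7*3)) + 107) + 0 = (32/(-21) + 107) + 0 = (32*(-1/21) + 107) + 0 = (-32/21 + 107) + 0 = 2215/21 + 0 = 2215/21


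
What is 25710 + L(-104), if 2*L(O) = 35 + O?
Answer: 51351/2 ≈ 25676.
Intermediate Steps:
L(O) = 35/2 + O/2 (L(O) = (35 + O)/2 = 35/2 + O/2)
25710 + L(-104) = 25710 + (35/2 + (½)*(-104)) = 25710 + (35/2 - 52) = 25710 - 69/2 = 51351/2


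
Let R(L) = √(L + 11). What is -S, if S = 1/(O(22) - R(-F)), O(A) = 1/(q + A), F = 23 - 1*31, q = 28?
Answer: 50/47499 + 2500*√19/47499 ≈ 0.23047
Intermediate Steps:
F = -8 (F = 23 - 31 = -8)
O(A) = 1/(28 + A)
R(L) = √(11 + L)
S = 1/(1/50 - √19) (S = 1/(1/(28 + 22) - √(11 - 1*(-8))) = 1/(1/50 - √(11 + 8)) = 1/(1/50 - √19) ≈ -0.23047)
-S = -(-50/47499 - 2500*√19/47499) = 50/47499 + 2500*√19/47499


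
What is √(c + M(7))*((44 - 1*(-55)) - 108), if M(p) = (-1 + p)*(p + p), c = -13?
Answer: -9*√71 ≈ -75.835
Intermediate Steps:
M(p) = 2*p*(-1 + p) (M(p) = (-1 + p)*(2*p) = 2*p*(-1 + p))
√(c + M(7))*((44 - 1*(-55)) - 108) = √(-13 + 2*7*(-1 + 7))*((44 - 1*(-55)) - 108) = √(-13 + 2*7*6)*((44 + 55) - 108) = √(-13 + 84)*(99 - 108) = √71*(-9) = -9*√71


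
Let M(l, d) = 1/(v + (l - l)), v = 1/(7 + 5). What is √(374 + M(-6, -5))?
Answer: √386 ≈ 19.647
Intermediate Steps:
v = 1/12 ≈ 0.083333
M(l, d) = 12 (M(l, d) = 1/(1/12 + (l - l)) = 1/(1/12 + 0) = 1/(1/12) = 12)
√(374 + M(-6, -5)) = √(374 + 12) = √386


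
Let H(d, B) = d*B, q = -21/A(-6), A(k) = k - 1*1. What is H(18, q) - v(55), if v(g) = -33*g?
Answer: 1869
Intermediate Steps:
A(k) = -1 + k (A(k) = k - 1 = -1 + k)
q = 3 (q = -21/(-1 - 6) = -21/(-7) = -21*(-1/7) = 3)
H(d, B) = B*d
H(18, q) - v(55) = 3*18 - (-33)*55 = 54 - 1*(-1815) = 54 + 1815 = 1869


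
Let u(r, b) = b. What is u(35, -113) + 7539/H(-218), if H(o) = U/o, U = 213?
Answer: -555857/71 ≈ -7829.0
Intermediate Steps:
H(o) = 213/o
u(35, -113) + 7539/H(-218) = -113 + 7539/((213/(-218))) = -113 + 7539/((213*(-1/218))) = -113 + 7539/(-213/218) = -113 + 7539*(-218/213) = -113 - 547834/71 = -555857/71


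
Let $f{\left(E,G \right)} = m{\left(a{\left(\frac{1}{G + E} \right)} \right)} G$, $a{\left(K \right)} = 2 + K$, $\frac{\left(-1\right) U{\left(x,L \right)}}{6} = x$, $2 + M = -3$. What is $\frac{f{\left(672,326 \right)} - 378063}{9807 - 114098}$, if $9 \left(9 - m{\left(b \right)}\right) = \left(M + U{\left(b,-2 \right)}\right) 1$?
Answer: $\frac{1681937903}{468370881} \approx 3.591$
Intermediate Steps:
$M = -5$ ($M = -2 - 3 = -5$)
$U{\left(x,L \right)} = - 6 x$
$m{\left(b \right)} = \frac{86}{9} + \frac{2 b}{3}$ ($m{\left(b \right)} = 9 - \frac{\left(-5 - 6 b\right) 1}{9} = 9 - \frac{-5 - 6 b}{9} = 9 + \left(\frac{5}{9} + \frac{2 b}{3}\right) = \frac{86}{9} + \frac{2 b}{3}$)
$f{\left(E,G \right)} = G \left(\frac{98}{9} + \frac{2}{3 \left(E + G\right)}\right)$ ($f{\left(E,G \right)} = \left(\frac{86}{9} + \frac{2 \left(2 + \frac{1}{G + E}\right)}{3}\right) G = \left(\frac{86}{9} + \frac{2 \left(2 + \frac{1}{E + G}\right)}{3}\right) G = \left(\frac{86}{9} + \left(\frac{4}{3} + \frac{2}{3 \left(E + G\right)}\right)\right) G = \left(\frac{98}{9} + \frac{2}{3 \left(E + G\right)}\right) G = G \left(\frac{98}{9} + \frac{2}{3 \left(E + G\right)}\right)$)
$\frac{f{\left(672,326 \right)} - 378063}{9807 - 114098} = \frac{\frac{2}{9} \cdot 326 \frac{1}{672 + 326} \left(3 + 49 \cdot 672 + 49 \cdot 326\right) - 378063}{9807 - 114098} = \frac{\frac{2}{9} \cdot 326 \cdot \frac{1}{998} \left(3 + 32928 + 15974\right) - 378063}{-104291} = \left(\frac{2}{9} \cdot 326 \cdot \frac{1}{998} \cdot 48905 - 378063\right) \left(- \frac{1}{104291}\right) = \left(\frac{15943030}{4491} - 378063\right) \left(- \frac{1}{104291}\right) = \left(- \frac{1681937903}{4491}\right) \left(- \frac{1}{104291}\right) = \frac{1681937903}{468370881}$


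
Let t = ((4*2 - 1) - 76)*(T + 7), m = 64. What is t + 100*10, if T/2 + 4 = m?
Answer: -7763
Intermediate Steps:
T = 120 (T = -8 + 2*64 = -8 + 128 = 120)
t = -8763 (t = ((4*2 - 1) - 76)*(120 + 7) = ((8 - 1) - 76)*127 = (7 - 76)*127 = -69*127 = -8763)
t + 100*10 = -8763 + 100*10 = -8763 + 1000 = -7763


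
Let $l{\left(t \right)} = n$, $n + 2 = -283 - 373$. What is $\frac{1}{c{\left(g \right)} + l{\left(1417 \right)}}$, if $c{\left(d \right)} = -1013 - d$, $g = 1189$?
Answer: $- \frac{1}{2860} \approx -0.00034965$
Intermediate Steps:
$n = -658$ ($n = -2 - 656 = -658$)
$l{\left(t \right)} = -658$
$\frac{1}{c{\left(g \right)} + l{\left(1417 \right)}} = \frac{1}{\left(-1013 - 1189\right) - 658} = \frac{1}{-2202 - 658} = \frac{1}{-2860} = - \frac{1}{2860}$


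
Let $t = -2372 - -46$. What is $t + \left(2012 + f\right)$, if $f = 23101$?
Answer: $22787$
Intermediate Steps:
$t = -2326$ ($t = -2372 + 46 = -2326$)
$t + \left(2012 + f\right) = -2326 + \left(2012 + 23101\right) = -2326 + 25113 = 22787$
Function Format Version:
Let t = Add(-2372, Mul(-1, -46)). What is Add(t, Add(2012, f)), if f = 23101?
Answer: 22787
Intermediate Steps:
t = -2326 (t = Add(-2372, 46) = -2326)
Add(t, Add(2012, f)) = Add(-2326, Add(2012, 23101)) = Add(-2326, 25113) = 22787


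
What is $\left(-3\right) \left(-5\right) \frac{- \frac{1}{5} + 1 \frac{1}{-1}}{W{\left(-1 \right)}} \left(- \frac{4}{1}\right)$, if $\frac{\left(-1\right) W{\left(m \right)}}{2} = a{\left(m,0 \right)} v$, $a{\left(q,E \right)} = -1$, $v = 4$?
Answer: $9$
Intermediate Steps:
$W{\left(m \right)} = 8$ ($W{\left(m \right)} = - 2 \left(\left(-1\right) 4\right) = \left(-2\right) \left(-4\right) = 8$)
$\left(-3\right) \left(-5\right) \frac{- \frac{1}{5} + 1 \frac{1}{-1}}{W{\left(-1 \right)}} \left(- \frac{4}{1}\right) = \left(-3\right) \left(-5\right) \frac{- \frac{1}{5} + 1 \frac{1}{-1}}{8} \left(- \frac{4}{1}\right) = 15 \left(\left(-1\right) \frac{1}{5} + 1 \left(-1\right)\right) \frac{1}{8} \left(\left(-4\right) 1\right) = 15 \left(- \frac{1}{5} - 1\right) \frac{1}{8} \left(-4\right) = 15 \left(\left(- \frac{6}{5}\right) \frac{1}{8}\right) \left(-4\right) = 15 \left(- \frac{3}{20}\right) \left(-4\right) = \left(- \frac{9}{4}\right) \left(-4\right) = 9$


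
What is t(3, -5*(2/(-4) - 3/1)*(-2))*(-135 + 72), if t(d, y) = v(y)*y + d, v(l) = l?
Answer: -77364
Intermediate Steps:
t(d, y) = d + y² (t(d, y) = y*y + d = y² + d = d + y²)
t(3, -5*(2/(-4) - 3/1)*(-2))*(-135 + 72) = (3 + (-5*(2/(-4) - 3/1)*(-2))²)*(-135 + 72) = (3 + (-5*(2*(-¼) - 3*1)*(-2))²)*(-63) = (3 + (-5*(-½ - 3)*(-2))²)*(-63) = (3 + (-5*(-7/2)*(-2))²)*(-63) = (3 + ((35/2)*(-2))²)*(-63) = (3 + (-35)²)*(-63) = (3 + 1225)*(-63) = 1228*(-63) = -77364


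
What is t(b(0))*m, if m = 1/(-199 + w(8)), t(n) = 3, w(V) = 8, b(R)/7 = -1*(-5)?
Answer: -3/191 ≈ -0.015707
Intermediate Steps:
b(R) = 35 (b(R) = 7*(-1*(-5)) = 7*5 = 35)
m = -1/191 (m = 1/(-199 + 8) = 1/(-191) = -1/191 ≈ -0.0052356)
t(b(0))*m = 3*(-1/191) = -3/191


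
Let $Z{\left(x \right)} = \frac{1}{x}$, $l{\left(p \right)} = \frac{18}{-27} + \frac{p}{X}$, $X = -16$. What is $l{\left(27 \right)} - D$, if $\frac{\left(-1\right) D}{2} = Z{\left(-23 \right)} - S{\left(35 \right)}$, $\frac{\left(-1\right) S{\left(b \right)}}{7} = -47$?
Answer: $- \frac{729127}{1104} \approx -660.44$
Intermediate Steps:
$S{\left(b \right)} = 329$ ($S{\left(b \right)} = \left(-7\right) \left(-47\right) = 329$)
$l{\left(p \right)} = - \frac{2}{3} - \frac{p}{16}$ ($l{\left(p \right)} = \frac{18}{-27} + \frac{p}{-16} = 18 \left(- \frac{1}{27}\right) + p \left(- \frac{1}{16}\right) = - \frac{2}{3} - \frac{p}{16}$)
$D = \frac{15136}{23}$ ($D = - 2 \left(\frac{1}{-23} - 329\right) = - 2 \left(- \frac{1}{23} - 329\right) = \left(-2\right) \left(- \frac{7568}{23}\right) = \frac{15136}{23} \approx 658.09$)
$l{\left(27 \right)} - D = \left(- \frac{2}{3} - \frac{27}{16}\right) - \frac{15136}{23} = - \frac{113}{48} - \frac{15136}{23} = - \frac{729127}{1104}$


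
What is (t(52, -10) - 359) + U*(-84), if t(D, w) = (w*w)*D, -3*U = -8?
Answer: 4617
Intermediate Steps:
U = 8/3 (U = -⅓*(-8) = 8/3 ≈ 2.6667)
t(D, w) = D*w² (t(D, w) = w²*D = D*w²)
(t(52, -10) - 359) + U*(-84) = (52*(-10)² - 359) + (8/3)*(-84) = (52*100 - 359) - 224 = (5200 - 359) - 224 = 4841 - 224 = 4617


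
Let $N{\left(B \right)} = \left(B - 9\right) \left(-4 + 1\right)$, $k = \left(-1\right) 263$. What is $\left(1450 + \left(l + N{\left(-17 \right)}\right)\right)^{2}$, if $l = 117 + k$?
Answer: $1909924$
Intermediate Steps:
$k = -263$
$l = -146$ ($l = 117 - 263 = -146$)
$N{\left(B \right)} = 27 - 3 B$ ($N{\left(B \right)} = \left(-9 + B\right) \left(-3\right) = 27 - 3 B$)
$\left(1450 + \left(l + N{\left(-17 \right)}\right)\right)^{2} = \left(1450 + \left(-146 + \left(27 - -51\right)\right)\right)^{2} = \left(1450 + \left(-146 + \left(27 + 51\right)\right)\right)^{2} = \left(1450 + \left(-146 + 78\right)\right)^{2} = \left(1450 - 68\right)^{2} = 1382^{2} = 1909924$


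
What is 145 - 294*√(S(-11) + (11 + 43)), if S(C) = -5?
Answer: -1913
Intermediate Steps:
145 - 294*√(S(-11) + (11 + 43)) = 145 - 294*√(-5 + (11 + 43)) = 145 - 294*√(-5 + 54) = 145 - 294*√49 = 145 - 294*7 = 145 - 2058 = -1913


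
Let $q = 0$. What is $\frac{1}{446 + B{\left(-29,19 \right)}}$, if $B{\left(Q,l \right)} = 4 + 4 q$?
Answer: $\frac{1}{450} \approx 0.0022222$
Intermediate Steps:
$B{\left(Q,l \right)} = 4$ ($B{\left(Q,l \right)} = 4 + 4 \cdot 0 = 4 + 0 = 4$)
$\frac{1}{446 + B{\left(-29,19 \right)}} = \frac{1}{446 + 4} = \frac{1}{450}$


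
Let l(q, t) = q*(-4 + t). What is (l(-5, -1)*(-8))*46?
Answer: -9200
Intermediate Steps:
(l(-5, -1)*(-8))*46 = (-5*(-4 - 1)*(-8))*46 = (-5*(-5)*(-8))*46 = (25*(-8))*46 = -200*46 = -9200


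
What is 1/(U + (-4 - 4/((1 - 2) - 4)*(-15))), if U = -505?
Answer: -1/521 ≈ -0.0019194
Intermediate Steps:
1/(U + (-4 - 4/((1 - 2) - 4)*(-15))) = 1/(-505 + (-4 - 4/((1 - 2) - 4)*(-15))) = 1/(-505 + (-4 - 4/(-1 - 4)*(-15))) = 1/(-505 + (-4 - 4/(-5)*(-15))) = 1/(-505 + (-4 - 4*(-⅕)*(-15))) = 1/(-505 + (-4 + (⅘)*(-15))) = 1/(-505 + (-4 - 12)) = 1/(-505 - 16) = 1/(-521) = -1/521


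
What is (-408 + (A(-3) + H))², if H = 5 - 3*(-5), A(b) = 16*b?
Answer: 190096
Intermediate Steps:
H = 20 (H = 5 + 15 = 20)
(-408 + (A(-3) + H))² = (-408 + (16*(-3) + 20))² = (-408 + (-48 + 20))² = (-408 - 28)² = (-436)² = 190096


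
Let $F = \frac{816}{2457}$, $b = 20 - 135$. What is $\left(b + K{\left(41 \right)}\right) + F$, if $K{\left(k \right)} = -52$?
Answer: $- \frac{136501}{819} \approx -166.67$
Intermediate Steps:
$b = -115$ ($b = 20 - 135 = -115$)
$F = \frac{272}{819}$ ($F = 816 \cdot \frac{1}{2457} = \frac{272}{819} \approx 0.33211$)
$\left(b + K{\left(41 \right)}\right) + F = \left(-115 - 52\right) + \frac{272}{819} = -167 + \frac{272}{819} = - \frac{136501}{819}$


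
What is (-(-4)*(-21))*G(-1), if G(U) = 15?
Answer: -1260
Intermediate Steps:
(-(-4)*(-21))*G(-1) = -(-4)*(-21)*15 = -1*84*15 = -84*15 = -1260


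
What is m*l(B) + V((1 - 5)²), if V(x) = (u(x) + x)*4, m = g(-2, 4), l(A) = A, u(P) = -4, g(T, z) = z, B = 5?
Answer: 68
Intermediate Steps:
m = 4
V(x) = -16 + 4*x (V(x) = (-4 + x)*4 = -16 + 4*x)
m*l(B) + V((1 - 5)²) = 4*5 + (-16 + 4*(1 - 5)²) = 20 + (-16 + 4*(-4)²) = 20 + (-16 + 4*16) = 20 + (-16 + 64) = 20 + 48 = 68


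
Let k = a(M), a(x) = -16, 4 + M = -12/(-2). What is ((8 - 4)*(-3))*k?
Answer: 192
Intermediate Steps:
M = 2 (M = -4 - 12/(-2) = -4 - 12*(-1/2) = -4 + 6 = 2)
k = -16
((8 - 4)*(-3))*k = ((8 - 4)*(-3))*(-16) = (4*(-3))*(-16) = -12*(-16) = 192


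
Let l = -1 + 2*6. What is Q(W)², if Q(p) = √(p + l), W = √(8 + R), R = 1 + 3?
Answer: 11 + 2*√3 ≈ 14.464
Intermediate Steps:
R = 4
W = 2*√3 (W = √(8 + 4) = √12 = 2*√3 ≈ 3.4641)
l = 11 (l = -1 + 12 = 11)
Q(p) = √(11 + p) (Q(p) = √(p + 11) = √(11 + p))
Q(W)² = (√(11 + 2*√3))² = 11 + 2*√3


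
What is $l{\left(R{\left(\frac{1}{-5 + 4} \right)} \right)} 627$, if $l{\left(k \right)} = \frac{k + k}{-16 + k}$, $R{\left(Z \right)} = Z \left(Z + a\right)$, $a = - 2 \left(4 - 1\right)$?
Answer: $- \frac{2926}{3} \approx -975.33$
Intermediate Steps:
$a = -6$ ($a = \left(-2\right) 3 = -6$)
$R{\left(Z \right)} = Z \left(-6 + Z\right)$ ($R{\left(Z \right)} = Z \left(Z - 6\right) = Z \left(-6 + Z\right)$)
$l{\left(k \right)} = \frac{2 k}{-16 + k}$
$l{\left(R{\left(\frac{1}{-5 + 4} \right)} \right)} 627 = \frac{2 \frac{-6 + \frac{1}{-5 + 4}}{-5 + 4}}{-16 + \frac{-6 + \frac{1}{-5 + 4}}{-5 + 4}} \cdot 627 = \frac{2 \frac{-6 + \frac{1}{-1}}{-1}}{-16 + \frac{-6 + \frac{1}{-1}}{-1}} \cdot 627 = \frac{2 \left(- (-6 - 1)\right)}{-16 - \left(-6 - 1\right)} 627 = \frac{2 \left(\left(-1\right) \left(-7\right)\right)}{-16 - -7} \cdot 627 = 2 \cdot 7 \frac{1}{-16 + 7} \cdot 627 = 2 \cdot 7 \frac{1}{-9} \cdot 627 = 2 \cdot 7 \left(- \frac{1}{9}\right) 627 = \left(- \frac{14}{9}\right) 627 = - \frac{2926}{3}$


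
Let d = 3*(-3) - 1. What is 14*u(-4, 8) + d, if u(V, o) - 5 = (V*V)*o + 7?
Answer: 1950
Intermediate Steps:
u(V, o) = 12 + o*V² (u(V, o) = 5 + ((V*V)*o + 7) = 5 + (V²*o + 7) = 5 + (o*V² + 7) = 5 + (7 + o*V²) = 12 + o*V²)
d = -10 (d = -9 - 1 = -10)
14*u(-4, 8) + d = 14*(12 + 8*(-4)²) - 10 = 14*(12 + 8*16) - 10 = 14*(12 + 128) - 10 = 14*140 - 10 = 1960 - 10 = 1950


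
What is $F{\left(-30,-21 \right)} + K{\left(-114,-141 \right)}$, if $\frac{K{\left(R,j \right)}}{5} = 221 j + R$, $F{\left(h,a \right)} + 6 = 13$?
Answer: $-156368$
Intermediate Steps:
$F{\left(h,a \right)} = 7$ ($F{\left(h,a \right)} = -6 + 13 = 7$)
$K{\left(R,j \right)} = 5 R + 1105 j$ ($K{\left(R,j \right)} = 5 \left(221 j + R\right) = 5 \left(R + 221 j\right) = 5 R + 1105 j$)
$F{\left(-30,-21 \right)} + K{\left(-114,-141 \right)} = 7 + \left(5 \left(-114\right) + 1105 \left(-141\right)\right) = 7 - 156375 = -156368$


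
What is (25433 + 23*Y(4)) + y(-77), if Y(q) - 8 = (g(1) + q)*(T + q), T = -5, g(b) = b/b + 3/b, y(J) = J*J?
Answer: 31362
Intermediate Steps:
y(J) = J**2
g(b) = 1 + 3/b
Y(q) = 8 + (-5 + q)*(4 + q) (Y(q) = 8 + ((3 + 1)/1 + q)*(-5 + q) = 8 + (1*4 + q)*(-5 + q) = 8 + (4 + q)*(-5 + q) = 8 + (-5 + q)*(4 + q))
(25433 + 23*Y(4)) + y(-77) = (25433 + 23*(-12 + 4**2 - 1*4)) + (-77)**2 = (25433 + 23*(-12 + 16 - 4)) + 5929 = (25433 + 23*0) + 5929 = (25433 + 0) + 5929 = 25433 + 5929 = 31362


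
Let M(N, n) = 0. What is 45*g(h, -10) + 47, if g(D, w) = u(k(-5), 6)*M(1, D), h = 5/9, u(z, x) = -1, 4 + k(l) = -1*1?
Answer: 47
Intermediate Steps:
k(l) = -5 (k(l) = -4 - 1*1 = -4 - 1 = -5)
h = 5/9 (h = 5*(1/9) = 5/9 ≈ 0.55556)
g(D, w) = 0 (g(D, w) = -1*0 = 0)
45*g(h, -10) + 47 = 45*0 + 47 = 0 + 47 = 47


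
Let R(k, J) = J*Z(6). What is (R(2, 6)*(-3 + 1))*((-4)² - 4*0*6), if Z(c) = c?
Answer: -1152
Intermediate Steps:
R(k, J) = 6*J (R(k, J) = J*6 = 6*J)
(R(2, 6)*(-3 + 1))*((-4)² - 4*0*6) = ((6*6)*(-3 + 1))*((-4)² - 4*0*6) = (36*(-2))*(16 + 0*6) = -72*(16 + 0) = -72*16 = -1152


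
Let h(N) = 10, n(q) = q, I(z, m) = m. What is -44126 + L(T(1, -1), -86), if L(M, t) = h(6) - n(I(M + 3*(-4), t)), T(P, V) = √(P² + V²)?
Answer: -44030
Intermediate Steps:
L(M, t) = 10 - t
-44126 + L(T(1, -1), -86) = -44126 + (10 - 1*(-86)) = -44126 + (10 + 86) = -44126 + 96 = -44030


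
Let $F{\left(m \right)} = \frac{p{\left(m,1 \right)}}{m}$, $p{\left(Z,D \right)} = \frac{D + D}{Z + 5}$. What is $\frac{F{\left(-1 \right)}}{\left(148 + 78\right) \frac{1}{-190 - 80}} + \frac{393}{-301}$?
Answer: $- \frac{48183}{68026} \approx -0.7083$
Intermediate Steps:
$p{\left(Z,D \right)} = \frac{2 D}{5 + Z}$
$F{\left(m \right)} = \frac{2}{m \left(5 + m\right)}$ ($F{\left(m \right)} = \frac{2 \cdot 1 \frac{1}{5 + m}}{m} = \frac{2 \frac{1}{5 + m}}{m} = \frac{2}{m \left(5 + m\right)}$)
$\frac{F{\left(-1 \right)}}{\left(148 + 78\right) \frac{1}{-190 - 80}} + \frac{393}{-301} = \frac{2 \frac{1}{-1} \frac{1}{5 - 1}}{\left(148 + 78\right) \frac{1}{-190 - 80}} + \frac{393}{-301} = \frac{2 \left(-1\right) \frac{1}{4}}{226 \frac{1}{-270}} + 393 \left(- \frac{1}{301}\right) = \frac{2 \left(-1\right) \frac{1}{4}}{226 \left(- \frac{1}{270}\right)} - \frac{393}{301} = - \frac{1}{2 \left(- \frac{113}{135}\right)} - \frac{393}{301} = \left(- \frac{1}{2}\right) \left(- \frac{135}{113}\right) - \frac{393}{301} = \frac{135}{226} - \frac{393}{301} = - \frac{48183}{68026}$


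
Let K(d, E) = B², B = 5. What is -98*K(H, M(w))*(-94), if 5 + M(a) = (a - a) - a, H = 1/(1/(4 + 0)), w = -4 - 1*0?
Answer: 230300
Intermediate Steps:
w = -4 (w = -4 + 0 = -4)
H = 4 (H = 1/(1/4) = 1/(¼) = 4)
M(a) = -5 - a (M(a) = -5 + ((a - a) - a) = -5 + (0 - a) = -5 - a)
K(d, E) = 25 (K(d, E) = 5² = 25)
-98*K(H, M(w))*(-94) = -98*25*(-94) = -2450*(-94) = 230300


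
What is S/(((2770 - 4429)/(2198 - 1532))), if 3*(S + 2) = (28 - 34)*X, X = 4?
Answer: 2220/553 ≈ 4.0145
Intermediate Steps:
S = -10 (S = -2 + ((28 - 34)*4)/3 = -2 + (-6*4)/3 = -2 + (1/3)*(-24) = -2 - 8 = -10)
S/(((2770 - 4429)/(2198 - 1532))) = -10*(2198 - 1532)/(2770 - 4429) = -10/((-1659/666)) = -10/((-1659*1/666)) = -10/(-553/222) = -10*(-222/553) = 2220/553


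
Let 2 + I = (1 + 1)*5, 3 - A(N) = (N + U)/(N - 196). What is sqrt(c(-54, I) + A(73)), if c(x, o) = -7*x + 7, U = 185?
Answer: sqrt(655754)/41 ≈ 19.751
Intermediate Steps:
A(N) = 3 - (185 + N)/(-196 + N) (A(N) = 3 - (N + 185)/(N - 196) = 3 - (185 + N)/(-196 + N))
I = 8 (I = -2 + (1 + 1)*5 = -2 + 2*5 = -2 + 10 = 8)
c(x, o) = 7 - 7*x
sqrt(c(-54, I) + A(73)) = sqrt((7 - 7*(-54)) + (-773 + 2*73)/(-196 + 73)) = sqrt((7 + 378) + (-773 + 146)/(-123)) = sqrt(385 - 1/123*(-627)) = sqrt(385 + 209/41) = sqrt(15994/41) = sqrt(655754)/41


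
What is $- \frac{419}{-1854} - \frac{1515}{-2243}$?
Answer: $\frac{3748627}{4158522} \approx 0.90143$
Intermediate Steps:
$- \frac{419}{-1854} - \frac{1515}{-2243} = \left(-419\right) \left(- \frac{1}{1854}\right) - - \frac{1515}{2243} = \frac{419}{1854} + \frac{1515}{2243} = \frac{3748627}{4158522}$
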